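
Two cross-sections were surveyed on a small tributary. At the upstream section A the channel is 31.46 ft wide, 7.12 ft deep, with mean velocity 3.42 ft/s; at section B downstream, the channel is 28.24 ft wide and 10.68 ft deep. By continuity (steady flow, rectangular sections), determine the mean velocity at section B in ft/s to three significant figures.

2.54 ft/s

Q = A₁V₁ = (31.46×7.12) × 3.42 = 766.1 ft³/s
A₂ = 28.24 × 10.68 = 301.6 ft²
V₂ = Q/A₂ = 766.1/301.6 = 2.540 ft/s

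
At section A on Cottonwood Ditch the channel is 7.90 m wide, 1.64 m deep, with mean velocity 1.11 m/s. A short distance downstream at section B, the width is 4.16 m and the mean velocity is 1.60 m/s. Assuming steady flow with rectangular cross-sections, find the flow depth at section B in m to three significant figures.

Q = A₁V₁ = (7.90×1.64) × 1.11 = 14.38 m³/s
d₂ = Q/(b₂ V₂) = 14.38/(4.16×1.60) = 2.161 m

2.16 m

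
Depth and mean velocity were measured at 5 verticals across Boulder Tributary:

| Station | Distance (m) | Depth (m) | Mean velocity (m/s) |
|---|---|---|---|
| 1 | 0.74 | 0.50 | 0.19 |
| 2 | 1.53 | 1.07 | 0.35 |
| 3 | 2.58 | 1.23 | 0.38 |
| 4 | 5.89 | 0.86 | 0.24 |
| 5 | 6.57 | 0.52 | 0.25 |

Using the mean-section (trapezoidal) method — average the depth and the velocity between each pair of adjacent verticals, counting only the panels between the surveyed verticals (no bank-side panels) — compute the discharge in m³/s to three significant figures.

Panel 1-2: Δb = 0.79 m, d̄ = (0.50+1.07)/2 = 0.785, v̄ = (0.19+0.35)/2 = 0.27 → q = 0.79×0.785×0.27 = 0.1674 m³/s
Panel 2-3: Δb = 1.05 m, d̄ = (1.07+1.23)/2 = 1.15, v̄ = (0.35+0.38)/2 = 0.365 → q = 1.05×1.15×0.365 = 0.4407 m³/s
Panel 3-4: Δb = 3.31 m, d̄ = (1.23+0.86)/2 = 1.045, v̄ = (0.38+0.24)/2 = 0.31 → q = 3.31×1.045×0.31 = 1.072 m³/s
Panel 4-5: Δb = 0.68 m, d̄ = (0.86+0.52)/2 = 0.69, v̄ = (0.24+0.25)/2 = 0.245 → q = 0.68×0.69×0.245 = 0.1150 m³/s
Q = Σ q = 1.795 m³/s

1.80 m³/s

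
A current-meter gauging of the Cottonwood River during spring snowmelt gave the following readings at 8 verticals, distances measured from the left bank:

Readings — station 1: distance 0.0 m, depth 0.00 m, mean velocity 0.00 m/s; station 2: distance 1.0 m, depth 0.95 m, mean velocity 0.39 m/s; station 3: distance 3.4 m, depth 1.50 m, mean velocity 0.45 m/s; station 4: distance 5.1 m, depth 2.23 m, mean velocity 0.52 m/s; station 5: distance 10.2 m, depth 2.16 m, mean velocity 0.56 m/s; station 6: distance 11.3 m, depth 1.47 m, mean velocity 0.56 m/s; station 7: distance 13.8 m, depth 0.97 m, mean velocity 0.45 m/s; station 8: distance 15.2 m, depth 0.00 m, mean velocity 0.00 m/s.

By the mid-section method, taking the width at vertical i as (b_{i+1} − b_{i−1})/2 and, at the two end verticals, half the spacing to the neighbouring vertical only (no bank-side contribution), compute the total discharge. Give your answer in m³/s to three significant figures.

w_2 = (3.4 − 0.0)/2 = 1.7 m; q_2 = 0.39 × 0.95 × 1.7 = 0.6299 m³/s
w_3 = (5.1 − 1.0)/2 = 2.05 m; q_3 = 0.45 × 1.50 × 2.05 = 1.384 m³/s
w_4 = (10.2 − 3.4)/2 = 3.4 m; q_4 = 0.52 × 2.23 × 3.4 = 3.943 m³/s
w_5 = (11.3 − 5.1)/2 = 3.1 m; q_5 = 0.56 × 2.16 × 3.1 = 3.750 m³/s
w_6 = (13.8 − 10.2)/2 = 1.8 m; q_6 = 0.56 × 1.47 × 1.8 = 1.482 m³/s
w_7 = (15.2 − 11.3)/2 = 1.95 m; q_7 = 0.45 × 0.97 × 1.95 = 0.8512 m³/s
Stations 1, 8 contribute zero (depth or velocity is 0).
Q = Σ qᵢ = 12.04 m³/s

12.0 m³/s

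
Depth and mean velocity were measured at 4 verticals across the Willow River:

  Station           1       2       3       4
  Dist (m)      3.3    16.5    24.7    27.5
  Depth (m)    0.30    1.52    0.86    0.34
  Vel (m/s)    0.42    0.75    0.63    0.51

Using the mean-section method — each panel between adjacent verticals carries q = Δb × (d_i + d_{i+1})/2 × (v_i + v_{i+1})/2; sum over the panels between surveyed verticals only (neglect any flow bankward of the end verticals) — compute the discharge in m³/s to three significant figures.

14.7 m³/s

Panel 1-2: Δb = 13.2 m, d̄ = (0.30+1.52)/2 = 0.91, v̄ = (0.42+0.75)/2 = 0.585 → q = 13.2×0.91×0.585 = 7.027 m³/s
Panel 2-3: Δb = 8.2 m, d̄ = (1.52+0.86)/2 = 1.19, v̄ = (0.75+0.63)/2 = 0.69 → q = 8.2×1.19×0.69 = 6.733 m³/s
Panel 3-4: Δb = 2.8 m, d̄ = (0.86+0.34)/2 = 0.6, v̄ = (0.63+0.51)/2 = 0.57 → q = 2.8×0.6×0.57 = 0.9576 m³/s
Q = Σ q = 14.72 m³/s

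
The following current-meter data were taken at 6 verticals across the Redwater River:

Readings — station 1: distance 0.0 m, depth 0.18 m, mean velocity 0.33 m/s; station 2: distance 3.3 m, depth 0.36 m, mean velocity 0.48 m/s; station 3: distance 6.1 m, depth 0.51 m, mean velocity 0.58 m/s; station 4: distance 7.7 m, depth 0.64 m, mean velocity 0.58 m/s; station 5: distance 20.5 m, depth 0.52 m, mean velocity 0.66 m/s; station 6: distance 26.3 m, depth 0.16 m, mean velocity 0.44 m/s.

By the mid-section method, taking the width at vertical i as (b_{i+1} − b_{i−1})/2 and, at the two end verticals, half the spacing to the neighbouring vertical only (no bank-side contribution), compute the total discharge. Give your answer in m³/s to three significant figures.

7.34 m³/s

w_1 = (3.3 − 0.0)/2 = 1.65 m; q_1 = 0.33 × 0.18 × 1.65 = 0.09801 m³/s
w_2 = (6.1 − 0.0)/2 = 3.05 m; q_2 = 0.48 × 0.36 × 3.05 = 0.5270 m³/s
w_3 = (7.7 − 3.3)/2 = 2.2 m; q_3 = 0.58 × 0.51 × 2.2 = 0.6508 m³/s
w_4 = (20.5 − 6.1)/2 = 7.2 m; q_4 = 0.58 × 0.64 × 7.2 = 2.673 m³/s
w_5 = (26.3 − 7.7)/2 = 9.3 m; q_5 = 0.66 × 0.52 × 9.3 = 3.192 m³/s
w_6 = (26.3 − 20.5)/2 = 2.9 m; q_6 = 0.44 × 0.16 × 2.9 = 0.2042 m³/s
Q = Σ qᵢ = 7.344 m³/s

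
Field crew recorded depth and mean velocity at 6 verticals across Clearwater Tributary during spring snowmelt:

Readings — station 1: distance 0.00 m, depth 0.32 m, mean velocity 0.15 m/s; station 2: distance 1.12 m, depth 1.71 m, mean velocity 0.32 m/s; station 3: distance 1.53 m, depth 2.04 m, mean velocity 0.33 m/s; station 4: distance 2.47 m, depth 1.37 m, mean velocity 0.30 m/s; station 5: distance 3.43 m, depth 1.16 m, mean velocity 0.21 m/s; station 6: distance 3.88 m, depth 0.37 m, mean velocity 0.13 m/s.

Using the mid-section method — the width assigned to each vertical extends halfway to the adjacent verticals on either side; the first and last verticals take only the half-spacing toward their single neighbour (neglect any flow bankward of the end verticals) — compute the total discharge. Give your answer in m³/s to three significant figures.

w_1 = (1.12 − 0.00)/2 = 0.56 m; q_1 = 0.15 × 0.32 × 0.56 = 0.02688 m³/s
w_2 = (1.53 − 0.00)/2 = 0.765 m; q_2 = 0.32 × 1.71 × 0.765 = 0.4186 m³/s
w_3 = (2.47 − 1.12)/2 = 0.675 m; q_3 = 0.33 × 2.04 × 0.675 = 0.4544 m³/s
w_4 = (3.43 − 1.53)/2 = 0.95 m; q_4 = 0.30 × 1.37 × 0.95 = 0.3905 m³/s
w_5 = (3.88 − 2.47)/2 = 0.705 m; q_5 = 0.21 × 1.16 × 0.705 = 0.1717 m³/s
w_6 = (3.88 − 3.43)/2 = 0.225 m; q_6 = 0.13 × 0.37 × 0.225 = 0.01082 m³/s
Q = Σ qᵢ = 1.473 m³/s

1.47 m³/s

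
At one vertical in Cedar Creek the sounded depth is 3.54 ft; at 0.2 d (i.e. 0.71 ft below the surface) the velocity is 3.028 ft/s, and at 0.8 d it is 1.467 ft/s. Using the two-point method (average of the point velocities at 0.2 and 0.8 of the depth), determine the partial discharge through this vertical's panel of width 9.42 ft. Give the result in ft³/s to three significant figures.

74.9 ft³/s

v̄ = (3.028 + 1.467) / 2 = 2.248 ft/s
q = v̄ × d × w = 2.248 × 3.54 × 9.42 = 74.95 ft³/s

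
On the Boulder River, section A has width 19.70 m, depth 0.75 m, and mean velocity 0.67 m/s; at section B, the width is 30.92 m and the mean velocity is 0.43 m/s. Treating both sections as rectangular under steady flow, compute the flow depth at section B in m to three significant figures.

Q = A₁V₁ = (19.70×0.75) × 0.67 = 9.899 m³/s
d₂ = Q/(b₂ V₂) = 9.899/(30.92×0.43) = 0.7446 m

0.745 m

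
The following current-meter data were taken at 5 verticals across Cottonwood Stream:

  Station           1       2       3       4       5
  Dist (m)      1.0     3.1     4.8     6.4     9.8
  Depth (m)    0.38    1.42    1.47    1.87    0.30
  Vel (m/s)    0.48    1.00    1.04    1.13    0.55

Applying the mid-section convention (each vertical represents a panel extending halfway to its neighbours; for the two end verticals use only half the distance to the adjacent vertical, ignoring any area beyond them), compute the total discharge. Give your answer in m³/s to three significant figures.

w_1 = (3.1 − 1.0)/2 = 1.05 m; q_1 = 0.48 × 0.38 × 1.05 = 0.1915 m³/s
w_2 = (4.8 − 1.0)/2 = 1.9 m; q_2 = 1.00 × 1.42 × 1.9 = 2.698 m³/s
w_3 = (6.4 − 3.1)/2 = 1.65 m; q_3 = 1.04 × 1.47 × 1.65 = 2.523 m³/s
w_4 = (9.8 − 4.8)/2 = 2.5 m; q_4 = 1.13 × 1.87 × 2.5 = 5.283 m³/s
w_5 = (9.8 − 6.4)/2 = 1.7 m; q_5 = 0.55 × 0.30 × 1.7 = 0.2805 m³/s
Q = Σ qᵢ = 10.98 m³/s

11.0 m³/s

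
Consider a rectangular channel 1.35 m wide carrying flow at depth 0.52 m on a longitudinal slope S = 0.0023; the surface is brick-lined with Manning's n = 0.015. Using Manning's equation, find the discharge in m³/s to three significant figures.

A = b·y = 1.35 × 0.52 = 0.7020 m²
P = b + 2y = 1.35 + 2×0.52 = 2.390 m
R = A/P = 0.7020/2.390 = 0.2937 m
Q = (1/n)·A·R^(2/3)·S^(1/2) = (1/0.015) × 0.7020 × 0.2937^(2/3) × 0.0023^(1/2) = 0.9918 m³/s

0.992 m³/s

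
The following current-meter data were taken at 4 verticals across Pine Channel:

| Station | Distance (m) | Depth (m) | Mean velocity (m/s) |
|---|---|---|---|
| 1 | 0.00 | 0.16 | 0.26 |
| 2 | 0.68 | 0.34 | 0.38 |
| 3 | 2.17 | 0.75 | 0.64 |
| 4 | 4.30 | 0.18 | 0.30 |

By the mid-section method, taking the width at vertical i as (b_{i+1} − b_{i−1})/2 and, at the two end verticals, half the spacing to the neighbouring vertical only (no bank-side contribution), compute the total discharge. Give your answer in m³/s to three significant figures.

1.08 m³/s

w_1 = (0.68 − 0.00)/2 = 0.34 m; q_1 = 0.26 × 0.16 × 0.34 = 0.01414 m³/s
w_2 = (2.17 − 0.00)/2 = 1.085 m; q_2 = 0.38 × 0.34 × 1.085 = 0.1402 m³/s
w_3 = (4.30 − 0.68)/2 = 1.81 m; q_3 = 0.64 × 0.75 × 1.81 = 0.8688 m³/s
w_4 = (4.30 − 2.17)/2 = 1.065 m; q_4 = 0.30 × 0.18 × 1.065 = 0.05751 m³/s
Q = Σ qᵢ = 1.081 m³/s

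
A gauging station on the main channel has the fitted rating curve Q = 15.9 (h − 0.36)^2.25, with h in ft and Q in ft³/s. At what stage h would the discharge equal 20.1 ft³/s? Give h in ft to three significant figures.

1.47 ft

h − h₀ = (Q/C)^(1/b) = (20.1/15.9)^(1/2.25) = 1.110 ft
h = 0.36 + 1.110 = 1.470 ft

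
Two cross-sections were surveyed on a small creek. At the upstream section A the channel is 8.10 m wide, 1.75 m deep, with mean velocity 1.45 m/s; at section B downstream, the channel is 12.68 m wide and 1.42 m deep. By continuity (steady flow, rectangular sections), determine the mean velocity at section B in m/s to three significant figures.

Q = A₁V₁ = (8.10×1.75) × 1.45 = 20.55 m³/s
A₂ = 12.68 × 1.42 = 18.01 m²
V₂ = Q/A₂ = 20.55/18.01 = 1.142 m/s

1.14 m/s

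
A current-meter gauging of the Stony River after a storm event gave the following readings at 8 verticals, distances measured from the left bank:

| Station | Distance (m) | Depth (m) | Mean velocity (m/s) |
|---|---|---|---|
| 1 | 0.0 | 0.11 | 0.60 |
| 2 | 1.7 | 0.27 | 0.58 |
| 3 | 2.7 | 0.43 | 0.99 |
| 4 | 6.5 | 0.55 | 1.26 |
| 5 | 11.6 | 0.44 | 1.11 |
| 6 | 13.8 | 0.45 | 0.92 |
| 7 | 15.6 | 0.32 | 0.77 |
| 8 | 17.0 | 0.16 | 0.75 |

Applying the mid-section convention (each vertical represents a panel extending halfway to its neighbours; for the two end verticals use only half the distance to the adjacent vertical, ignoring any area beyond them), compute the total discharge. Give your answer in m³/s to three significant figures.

w_1 = (1.7 − 0.0)/2 = 0.85 m; q_1 = 0.60 × 0.11 × 0.85 = 0.05610 m³/s
w_2 = (2.7 − 0.0)/2 = 1.35 m; q_2 = 0.58 × 0.27 × 1.35 = 0.2114 m³/s
w_3 = (6.5 − 1.7)/2 = 2.4 m; q_3 = 0.99 × 0.43 × 2.4 = 1.022 m³/s
w_4 = (11.6 − 2.7)/2 = 4.45 m; q_4 = 1.26 × 0.55 × 4.45 = 3.084 m³/s
w_5 = (13.8 − 6.5)/2 = 3.65 m; q_5 = 1.11 × 0.44 × 3.65 = 1.783 m³/s
w_6 = (15.6 − 11.6)/2 = 2 m; q_6 = 0.92 × 0.45 × 2 = 0.8280 m³/s
w_7 = (17.0 − 13.8)/2 = 1.6 m; q_7 = 0.77 × 0.32 × 1.6 = 0.3942 m³/s
w_8 = (17.0 − 15.6)/2 = 0.7 m; q_8 = 0.75 × 0.16 × 0.7 = 0.08400 m³/s
Q = Σ qᵢ = 7.462 m³/s

7.46 m³/s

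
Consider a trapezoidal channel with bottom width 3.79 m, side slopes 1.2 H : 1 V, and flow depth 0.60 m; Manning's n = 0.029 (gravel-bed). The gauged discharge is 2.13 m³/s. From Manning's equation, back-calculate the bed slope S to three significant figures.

A = (b + z·y)·y = (3.79 + 1.2×0.60)×0.60 = 2.706 m²
P = b + 2y√(1+z²) = 3.79 + 2×0.60×√(1+1.2²) = 5.664 m
R = A/P = 2.706/5.664 = 0.4777 m
S = (Q·n / (1·A·R^(2/3)))² = (2.13×0.029 / (1×2.706×0.6111))² = 0.001395

0.00140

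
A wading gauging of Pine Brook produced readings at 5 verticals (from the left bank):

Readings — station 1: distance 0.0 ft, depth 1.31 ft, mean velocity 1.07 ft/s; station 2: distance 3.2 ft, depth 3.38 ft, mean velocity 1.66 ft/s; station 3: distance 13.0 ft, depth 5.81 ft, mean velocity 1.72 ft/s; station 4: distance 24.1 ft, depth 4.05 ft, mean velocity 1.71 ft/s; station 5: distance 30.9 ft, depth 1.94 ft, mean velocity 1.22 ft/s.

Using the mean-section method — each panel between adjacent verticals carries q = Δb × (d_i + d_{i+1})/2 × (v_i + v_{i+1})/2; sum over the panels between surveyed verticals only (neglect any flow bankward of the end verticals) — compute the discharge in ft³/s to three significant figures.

Panel 1-2: Δb = 3.2 ft, d̄ = (1.31+3.38)/2 = 2.345, v̄ = (1.07+1.66)/2 = 1.365 → q = 3.2×2.345×1.365 = 10.24 ft³/s
Panel 2-3: Δb = 9.8 ft, d̄ = (3.38+5.81)/2 = 4.595, v̄ = (1.66+1.72)/2 = 1.69 → q = 9.8×4.595×1.69 = 76.10 ft³/s
Panel 3-4: Δb = 11.1 ft, d̄ = (5.81+4.05)/2 = 4.93, v̄ = (1.72+1.71)/2 = 1.715 → q = 11.1×4.93×1.715 = 93.85 ft³/s
Panel 4-5: Δb = 6.8 ft, d̄ = (4.05+1.94)/2 = 2.995, v̄ = (1.71+1.22)/2 = 1.465 → q = 6.8×2.995×1.465 = 29.84 ft³/s
Q = Σ q = 210.0 ft³/s

210 ft³/s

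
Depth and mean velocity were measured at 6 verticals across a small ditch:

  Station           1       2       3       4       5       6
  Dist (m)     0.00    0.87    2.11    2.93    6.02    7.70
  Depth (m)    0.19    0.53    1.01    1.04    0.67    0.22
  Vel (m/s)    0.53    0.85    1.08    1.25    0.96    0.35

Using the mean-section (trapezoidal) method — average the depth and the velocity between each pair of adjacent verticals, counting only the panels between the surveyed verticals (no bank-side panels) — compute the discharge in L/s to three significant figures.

Panel 1-2: Δb = 0.87 m, d̄ = (0.19+0.53)/2 = 0.36, v̄ = (0.53+0.85)/2 = 0.69 → q = 0.87×0.36×0.69 = 0.2161 m³/s
Panel 2-3: Δb = 1.24 m, d̄ = (0.53+1.01)/2 = 0.77, v̄ = (0.85+1.08)/2 = 0.965 → q = 1.24×0.77×0.965 = 0.9214 m³/s
Panel 3-4: Δb = 0.82 m, d̄ = (1.01+1.04)/2 = 1.025, v̄ = (1.08+1.25)/2 = 1.165 → q = 0.82×1.025×1.165 = 0.9792 m³/s
Panel 4-5: Δb = 3.09 m, d̄ = (1.04+0.67)/2 = 0.855, v̄ = (1.25+0.96)/2 = 1.105 → q = 3.09×0.855×1.105 = 2.919 m³/s
Panel 5-6: Δb = 1.68 m, d̄ = (0.67+0.22)/2 = 0.445, v̄ = (0.96+0.35)/2 = 0.655 → q = 1.68×0.445×0.655 = 0.4897 m³/s
Q = Σ q = 5.526 m³/s
= 5.526 × 1000 = 5526 L/s

5530 L/s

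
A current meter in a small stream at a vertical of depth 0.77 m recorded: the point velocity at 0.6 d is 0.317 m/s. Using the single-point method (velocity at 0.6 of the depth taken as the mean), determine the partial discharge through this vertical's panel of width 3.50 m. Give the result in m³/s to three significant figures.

v̄ = v₀.₆ = 0.317 m/s
q = v̄ × d × w = 0.3170 × 0.77 × 3.50 = 0.8543 m³/s

0.854 m³/s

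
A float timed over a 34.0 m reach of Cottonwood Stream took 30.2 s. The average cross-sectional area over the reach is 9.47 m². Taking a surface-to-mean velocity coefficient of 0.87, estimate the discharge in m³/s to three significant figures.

9.28 m³/s

v_surface = L / t̄ = 34.0 / 30.2 = 1.126 m/s
v_mean = 0.87 × 1.126 = 0.9795 m/s
Q = A × v_mean = 9.47 × 0.9795 = 9.276 m³/s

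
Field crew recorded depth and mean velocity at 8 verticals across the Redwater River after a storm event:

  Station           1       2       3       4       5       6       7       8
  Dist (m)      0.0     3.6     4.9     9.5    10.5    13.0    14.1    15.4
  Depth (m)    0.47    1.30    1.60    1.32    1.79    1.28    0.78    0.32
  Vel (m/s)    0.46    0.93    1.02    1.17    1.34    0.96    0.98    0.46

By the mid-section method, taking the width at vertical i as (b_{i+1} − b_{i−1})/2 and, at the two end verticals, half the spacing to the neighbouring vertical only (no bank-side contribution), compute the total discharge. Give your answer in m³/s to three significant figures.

19.9 m³/s

w_1 = (3.6 − 0.0)/2 = 1.8 m; q_1 = 0.46 × 0.47 × 1.8 = 0.3892 m³/s
w_2 = (4.9 − 0.0)/2 = 2.45 m; q_2 = 0.93 × 1.30 × 2.45 = 2.962 m³/s
w_3 = (9.5 − 3.6)/2 = 2.95 m; q_3 = 1.02 × 1.60 × 2.95 = 4.814 m³/s
w_4 = (10.5 − 4.9)/2 = 2.8 m; q_4 = 1.17 × 1.32 × 2.8 = 4.324 m³/s
w_5 = (13.0 − 9.5)/2 = 1.75 m; q_5 = 1.34 × 1.79 × 1.75 = 4.198 m³/s
w_6 = (14.1 − 10.5)/2 = 1.8 m; q_6 = 0.96 × 1.28 × 1.8 = 2.212 m³/s
w_7 = (15.4 − 13.0)/2 = 1.2 m; q_7 = 0.98 × 0.78 × 1.2 = 0.9173 m³/s
w_8 = (15.4 − 14.1)/2 = 0.65 m; q_8 = 0.46 × 0.32 × 0.65 = 0.09568 m³/s
Q = Σ qᵢ = 19.91 m³/s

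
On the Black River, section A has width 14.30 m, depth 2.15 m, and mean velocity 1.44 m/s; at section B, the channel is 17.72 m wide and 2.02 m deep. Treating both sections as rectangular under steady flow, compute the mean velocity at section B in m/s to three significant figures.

Q = A₁V₁ = (14.30×2.15) × 1.44 = 44.27 m³/s
A₂ = 17.72 × 2.02 = 35.79 m²
V₂ = Q/A₂ = 44.27/35.79 = 1.237 m/s

1.24 m/s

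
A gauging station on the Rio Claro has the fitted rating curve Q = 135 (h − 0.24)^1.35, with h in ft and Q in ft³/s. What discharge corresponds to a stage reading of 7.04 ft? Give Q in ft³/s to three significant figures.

1800 ft³/s

Q = 135 × (7.04 − 0.24)^1.35 = 135 × 6.8^1.35 = 1796 ft³/s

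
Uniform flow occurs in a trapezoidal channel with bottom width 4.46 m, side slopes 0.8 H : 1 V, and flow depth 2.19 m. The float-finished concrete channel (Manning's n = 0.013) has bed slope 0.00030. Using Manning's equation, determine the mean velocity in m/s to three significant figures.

1.63 m/s

A = (b + z·y)·y = (4.46 + 0.8×2.19)×2.19 = 13.60 m²
P = b + 2y√(1+z²) = 4.46 + 2×2.19×√(1+0.8²) = 10.07 m
R = A/P = 13.60/10.07 = 1.351 m
Q = (1/n)·A·R^(2/3)·S^(1/2) = (1/0.013) × 13.60 × 1.351^(2/3) × 0.00030^(1/2) = 22.15 m³/s
V = Q/A = 22.15/13.60 = 1.628 m/s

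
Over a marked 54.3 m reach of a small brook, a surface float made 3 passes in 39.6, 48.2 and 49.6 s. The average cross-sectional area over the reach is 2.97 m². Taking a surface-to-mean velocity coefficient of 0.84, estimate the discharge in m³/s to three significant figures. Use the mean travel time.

2.96 m³/s

t̄ = (39.6 + 48.2 + 49.6) / 3 = 45.8 s
v_surface = L / t̄ = 54.3 / 45.8 = 1.186 m/s
v_mean = 0.84 × 1.186 = 0.9959 m/s
Q = A × v_mean = 2.97 × 0.9959 = 2.958 m³/s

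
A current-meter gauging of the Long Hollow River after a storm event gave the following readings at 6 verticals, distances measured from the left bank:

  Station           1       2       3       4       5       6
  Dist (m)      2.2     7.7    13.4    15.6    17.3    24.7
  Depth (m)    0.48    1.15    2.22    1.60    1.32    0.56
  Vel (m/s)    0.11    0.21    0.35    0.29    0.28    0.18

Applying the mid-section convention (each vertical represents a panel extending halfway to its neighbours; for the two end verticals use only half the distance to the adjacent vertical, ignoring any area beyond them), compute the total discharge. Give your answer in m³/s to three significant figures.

w_1 = (7.7 − 2.2)/2 = 2.75 m; q_1 = 0.11 × 0.48 × 2.75 = 0.1452 m³/s
w_2 = (13.4 − 2.2)/2 = 5.6 m; q_2 = 0.21 × 1.15 × 5.6 = 1.352 m³/s
w_3 = (15.6 − 7.7)/2 = 3.95 m; q_3 = 0.35 × 2.22 × 3.95 = 3.069 m³/s
w_4 = (17.3 − 13.4)/2 = 1.95 m; q_4 = 0.29 × 1.60 × 1.95 = 0.9048 m³/s
w_5 = (24.7 − 15.6)/2 = 4.55 m; q_5 = 0.28 × 1.32 × 4.55 = 1.682 m³/s
w_6 = (24.7 − 17.3)/2 = 3.7 m; q_6 = 0.18 × 0.56 × 3.7 = 0.3730 m³/s
Q = Σ qᵢ = 7.526 m³/s

7.53 m³/s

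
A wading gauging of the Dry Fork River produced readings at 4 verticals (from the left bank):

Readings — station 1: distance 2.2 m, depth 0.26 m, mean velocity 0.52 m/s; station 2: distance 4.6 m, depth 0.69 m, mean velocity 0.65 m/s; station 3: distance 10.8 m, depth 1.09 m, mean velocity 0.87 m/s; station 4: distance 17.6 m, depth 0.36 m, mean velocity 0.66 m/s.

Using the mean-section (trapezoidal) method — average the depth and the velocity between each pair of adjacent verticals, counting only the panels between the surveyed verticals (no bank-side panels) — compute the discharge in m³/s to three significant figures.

8.63 m³/s

Panel 1-2: Δb = 2.4 m, d̄ = (0.26+0.69)/2 = 0.475, v̄ = (0.52+0.65)/2 = 0.585 → q = 2.4×0.475×0.585 = 0.6669 m³/s
Panel 2-3: Δb = 6.2 m, d̄ = (0.69+1.09)/2 = 0.89, v̄ = (0.65+0.87)/2 = 0.76 → q = 6.2×0.89×0.76 = 4.194 m³/s
Panel 3-4: Δb = 6.8 m, d̄ = (1.09+0.36)/2 = 0.725, v̄ = (0.87+0.66)/2 = 0.765 → q = 6.8×0.725×0.765 = 3.771 m³/s
Q = Σ q = 8.632 m³/s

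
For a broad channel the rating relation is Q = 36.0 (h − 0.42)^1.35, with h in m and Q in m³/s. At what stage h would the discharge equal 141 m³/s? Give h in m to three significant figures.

h − h₀ = (Q/C)^(1/b) = (141/36.0)^(1/1.35) = 2.749 m
h = 0.42 + 2.749 = 3.169 m

3.17 m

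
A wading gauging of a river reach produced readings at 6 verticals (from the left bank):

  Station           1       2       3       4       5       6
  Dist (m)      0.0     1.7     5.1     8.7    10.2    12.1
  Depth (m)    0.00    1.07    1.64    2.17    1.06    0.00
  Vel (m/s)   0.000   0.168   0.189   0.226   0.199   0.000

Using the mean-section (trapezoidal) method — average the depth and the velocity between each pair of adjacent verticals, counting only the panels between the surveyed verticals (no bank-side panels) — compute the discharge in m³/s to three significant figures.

2.94 m³/s

Panel 1-2: Δb = 1.7 m, d̄ = (0.00+1.07)/2 = 0.535, v̄ = (0.000+0.168)/2 = 0.084 → q = 1.7×0.535×0.084 = 0.07640 m³/s
Panel 2-3: Δb = 3.4 m, d̄ = (1.07+1.64)/2 = 1.355, v̄ = (0.168+0.189)/2 = 0.1785 → q = 3.4×1.355×0.1785 = 0.8223 m³/s
Panel 3-4: Δb = 3.6 m, d̄ = (1.64+2.17)/2 = 1.905, v̄ = (0.189+0.226)/2 = 0.2075 → q = 3.6×1.905×0.2075 = 1.423 m³/s
Panel 4-5: Δb = 1.5 m, d̄ = (2.17+1.06)/2 = 1.615, v̄ = (0.226+0.199)/2 = 0.2125 → q = 1.5×1.615×0.2125 = 0.5148 m³/s
Panel 5-6: Δb = 1.9 m, d̄ = (1.06+0.00)/2 = 0.53, v̄ = (0.199+0.000)/2 = 0.0995 → q = 1.9×0.53×0.0995 = 0.1002 m³/s
Q = Σ q = 2.937 m³/s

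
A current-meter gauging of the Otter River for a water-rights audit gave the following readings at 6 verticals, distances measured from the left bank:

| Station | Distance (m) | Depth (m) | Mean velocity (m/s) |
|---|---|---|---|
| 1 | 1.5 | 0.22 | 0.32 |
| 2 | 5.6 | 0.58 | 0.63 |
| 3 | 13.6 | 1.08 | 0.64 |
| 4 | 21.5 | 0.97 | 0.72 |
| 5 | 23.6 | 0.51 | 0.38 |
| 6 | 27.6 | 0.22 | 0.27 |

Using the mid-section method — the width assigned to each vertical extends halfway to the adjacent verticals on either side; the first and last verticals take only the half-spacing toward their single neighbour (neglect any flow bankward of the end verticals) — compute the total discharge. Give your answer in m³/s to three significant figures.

w_1 = (5.6 − 1.5)/2 = 2.05 m; q_1 = 0.32 × 0.22 × 2.05 = 0.1443 m³/s
w_2 = (13.6 − 1.5)/2 = 6.05 m; q_2 = 0.63 × 0.58 × 6.05 = 2.211 m³/s
w_3 = (21.5 − 5.6)/2 = 7.95 m; q_3 = 0.64 × 1.08 × 7.95 = 5.495 m³/s
w_4 = (23.6 − 13.6)/2 = 5 m; q_4 = 0.72 × 0.97 × 5 = 3.492 m³/s
w_5 = (27.6 − 21.5)/2 = 3.05 m; q_5 = 0.38 × 0.51 × 3.05 = 0.5911 m³/s
w_6 = (27.6 − 23.6)/2 = 2 m; q_6 = 0.27 × 0.22 × 2 = 0.1188 m³/s
Q = Σ qᵢ = 12.05 m³/s

12.1 m³/s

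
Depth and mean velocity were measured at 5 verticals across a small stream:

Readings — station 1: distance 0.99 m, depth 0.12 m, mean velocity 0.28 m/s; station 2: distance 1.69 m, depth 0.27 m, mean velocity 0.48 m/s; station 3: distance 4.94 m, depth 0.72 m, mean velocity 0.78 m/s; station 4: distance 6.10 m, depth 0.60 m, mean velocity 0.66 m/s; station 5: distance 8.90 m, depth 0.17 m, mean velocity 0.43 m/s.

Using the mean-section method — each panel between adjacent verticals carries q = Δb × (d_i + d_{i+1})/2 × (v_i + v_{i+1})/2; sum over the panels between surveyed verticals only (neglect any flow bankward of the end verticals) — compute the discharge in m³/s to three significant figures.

2.20 m³/s

Panel 1-2: Δb = 0.7 m, d̄ = (0.12+0.27)/2 = 0.195, v̄ = (0.28+0.48)/2 = 0.38 → q = 0.7×0.195×0.38 = 0.05187 m³/s
Panel 2-3: Δb = 3.25 m, d̄ = (0.27+0.72)/2 = 0.495, v̄ = (0.48+0.78)/2 = 0.63 → q = 3.25×0.495×0.63 = 1.014 m³/s
Panel 3-4: Δb = 1.16 m, d̄ = (0.72+0.60)/2 = 0.66, v̄ = (0.78+0.66)/2 = 0.72 → q = 1.16×0.66×0.72 = 0.5512 m³/s
Panel 4-5: Δb = 2.8 m, d̄ = (0.60+0.17)/2 = 0.385, v̄ = (0.66+0.43)/2 = 0.545 → q = 2.8×0.385×0.545 = 0.5875 m³/s
Q = Σ q = 2.204 m³/s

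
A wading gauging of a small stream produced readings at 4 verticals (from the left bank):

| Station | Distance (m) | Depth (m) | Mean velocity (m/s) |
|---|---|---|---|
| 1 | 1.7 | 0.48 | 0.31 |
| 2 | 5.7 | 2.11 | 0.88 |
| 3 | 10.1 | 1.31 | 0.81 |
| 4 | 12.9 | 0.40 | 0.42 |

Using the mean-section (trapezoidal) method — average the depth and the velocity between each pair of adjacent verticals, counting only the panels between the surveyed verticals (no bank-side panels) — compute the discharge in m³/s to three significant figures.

10.9 m³/s

Panel 1-2: Δb = 4 m, d̄ = (0.48+2.11)/2 = 1.295, v̄ = (0.31+0.88)/2 = 0.595 → q = 4×1.295×0.595 = 3.082 m³/s
Panel 2-3: Δb = 4.4 m, d̄ = (2.11+1.31)/2 = 1.71, v̄ = (0.88+0.81)/2 = 0.845 → q = 4.4×1.71×0.845 = 6.358 m³/s
Panel 3-4: Δb = 2.8 m, d̄ = (1.31+0.40)/2 = 0.855, v̄ = (0.81+0.42)/2 = 0.615 → q = 2.8×0.855×0.615 = 1.472 m³/s
Q = Σ q = 10.91 m³/s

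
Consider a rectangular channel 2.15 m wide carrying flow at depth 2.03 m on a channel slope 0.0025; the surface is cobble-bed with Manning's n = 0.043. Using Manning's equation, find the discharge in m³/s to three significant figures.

A = b·y = 2.15 × 2.03 = 4.365 m²
P = b + 2y = 2.15 + 2×2.03 = 6.210 m
R = A/P = 4.365/6.210 = 0.7028 m
Q = (1/n)·A·R^(2/3)·S^(1/2) = (1/0.043) × 4.365 × 0.7028^(2/3) × 0.0025^(1/2) = 4.012 m³/s

4.01 m³/s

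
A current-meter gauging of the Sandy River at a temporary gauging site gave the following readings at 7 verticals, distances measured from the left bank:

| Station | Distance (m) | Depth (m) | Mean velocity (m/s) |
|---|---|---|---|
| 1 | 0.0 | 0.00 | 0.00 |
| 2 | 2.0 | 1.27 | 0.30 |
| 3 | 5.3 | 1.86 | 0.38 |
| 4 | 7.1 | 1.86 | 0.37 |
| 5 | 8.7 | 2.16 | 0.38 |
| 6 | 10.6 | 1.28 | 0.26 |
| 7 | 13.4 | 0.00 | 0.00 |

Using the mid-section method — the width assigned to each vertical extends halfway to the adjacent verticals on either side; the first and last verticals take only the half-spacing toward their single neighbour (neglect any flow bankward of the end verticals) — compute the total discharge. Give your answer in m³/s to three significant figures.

6.20 m³/s

w_2 = (5.3 − 0.0)/2 = 2.65 m; q_2 = 0.30 × 1.27 × 2.65 = 1.010 m³/s
w_3 = (7.1 − 2.0)/2 = 2.55 m; q_3 = 0.38 × 1.86 × 2.55 = 1.802 m³/s
w_4 = (8.7 − 5.3)/2 = 1.7 m; q_4 = 0.37 × 1.86 × 1.7 = 1.170 m³/s
w_5 = (10.6 − 7.1)/2 = 1.75 m; q_5 = 0.38 × 2.16 × 1.75 = 1.436 m³/s
w_6 = (13.4 − 8.7)/2 = 2.35 m; q_6 = 0.26 × 1.28 × 2.35 = 0.7821 m³/s
Stations 1, 7 contribute zero (depth or velocity is 0).
Q = Σ qᵢ = 6.200 m³/s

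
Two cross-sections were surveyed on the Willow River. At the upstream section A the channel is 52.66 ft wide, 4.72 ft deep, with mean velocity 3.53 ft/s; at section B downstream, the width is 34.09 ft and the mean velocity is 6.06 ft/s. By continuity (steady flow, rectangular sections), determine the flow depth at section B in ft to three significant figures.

4.25 ft

Q = A₁V₁ = (52.66×4.72) × 3.53 = 877.4 ft³/s
d₂ = Q/(b₂ V₂) = 877.4/(34.09×6.06) = 4.247 ft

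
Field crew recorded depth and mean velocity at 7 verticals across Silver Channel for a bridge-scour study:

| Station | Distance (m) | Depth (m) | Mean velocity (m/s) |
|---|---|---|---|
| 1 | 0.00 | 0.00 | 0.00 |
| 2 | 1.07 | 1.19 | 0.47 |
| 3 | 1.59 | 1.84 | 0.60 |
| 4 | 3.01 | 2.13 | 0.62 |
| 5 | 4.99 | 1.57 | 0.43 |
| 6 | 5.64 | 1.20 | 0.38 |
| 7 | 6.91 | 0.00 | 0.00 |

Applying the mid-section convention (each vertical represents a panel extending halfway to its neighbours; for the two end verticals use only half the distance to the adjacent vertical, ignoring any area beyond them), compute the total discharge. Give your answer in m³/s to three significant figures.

w_2 = (1.59 − 0.00)/2 = 0.795 m; q_2 = 0.47 × 1.19 × 0.795 = 0.4446 m³/s
w_3 = (3.01 − 1.07)/2 = 0.97 m; q_3 = 0.60 × 1.84 × 0.97 = 1.071 m³/s
w_4 = (4.99 − 1.59)/2 = 1.7 m; q_4 = 0.62 × 2.13 × 1.7 = 2.245 m³/s
w_5 = (5.64 − 3.01)/2 = 1.315 m; q_5 = 0.43 × 1.57 × 1.315 = 0.8878 m³/s
w_6 = (6.91 − 4.99)/2 = 0.96 m; q_6 = 0.38 × 1.20 × 0.96 = 0.4378 m³/s
Stations 1, 7 contribute zero (depth or velocity is 0).
Q = Σ qᵢ = 5.086 m³/s

5.09 m³/s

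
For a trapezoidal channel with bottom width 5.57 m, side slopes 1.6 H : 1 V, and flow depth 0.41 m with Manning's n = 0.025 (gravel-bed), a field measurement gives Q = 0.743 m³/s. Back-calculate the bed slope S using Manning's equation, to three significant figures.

A = (b + z·y)·y = (5.57 + 1.6×0.41)×0.41 = 2.553 m²
P = b + 2y√(1+z²) = 5.57 + 2×0.41×√(1+1.6²) = 7.117 m
R = A/P = 2.553/7.117 = 0.3587 m
S = (Q·n / (1·A·R^(2/3)))² = (0.743×0.025 / (1×2.553×0.5048))² = 0.0002078

0.000208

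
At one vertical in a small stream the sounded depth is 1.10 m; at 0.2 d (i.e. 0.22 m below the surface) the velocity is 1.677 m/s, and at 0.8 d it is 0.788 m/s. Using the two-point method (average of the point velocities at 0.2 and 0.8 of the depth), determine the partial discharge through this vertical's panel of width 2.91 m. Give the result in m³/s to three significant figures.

v̄ = (1.677 + 0.788) / 2 = 1.233 m/s
q = v̄ × d × w = 1.233 × 1.10 × 2.91 = 3.945 m³/s

3.95 m³/s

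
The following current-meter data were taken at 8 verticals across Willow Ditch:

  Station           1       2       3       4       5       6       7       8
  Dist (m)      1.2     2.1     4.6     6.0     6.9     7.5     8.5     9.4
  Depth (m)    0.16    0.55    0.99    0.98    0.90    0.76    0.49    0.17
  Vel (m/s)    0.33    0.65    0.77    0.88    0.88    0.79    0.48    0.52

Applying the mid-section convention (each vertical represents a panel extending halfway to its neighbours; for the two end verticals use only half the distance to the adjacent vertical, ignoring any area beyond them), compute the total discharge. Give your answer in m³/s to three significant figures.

4.45 m³/s

w_1 = (2.1 − 1.2)/2 = 0.45 m; q_1 = 0.33 × 0.16 × 0.45 = 0.02376 m³/s
w_2 = (4.6 − 1.2)/2 = 1.7 m; q_2 = 0.65 × 0.55 × 1.7 = 0.6078 m³/s
w_3 = (6.0 − 2.1)/2 = 1.95 m; q_3 = 0.77 × 0.99 × 1.95 = 1.486 m³/s
w_4 = (6.9 − 4.6)/2 = 1.15 m; q_4 = 0.88 × 0.98 × 1.15 = 0.9918 m³/s
w_5 = (7.5 − 6.0)/2 = 0.75 m; q_5 = 0.88 × 0.90 × 0.75 = 0.5940 m³/s
w_6 = (8.5 − 6.9)/2 = 0.8 m; q_6 = 0.79 × 0.76 × 0.8 = 0.4803 m³/s
w_7 = (9.4 − 7.5)/2 = 0.95 m; q_7 = 0.48 × 0.49 × 0.95 = 0.2234 m³/s
w_8 = (9.4 − 8.5)/2 = 0.45 m; q_8 = 0.52 × 0.17 × 0.45 = 0.03978 m³/s
Q = Σ qᵢ = 4.447 m³/s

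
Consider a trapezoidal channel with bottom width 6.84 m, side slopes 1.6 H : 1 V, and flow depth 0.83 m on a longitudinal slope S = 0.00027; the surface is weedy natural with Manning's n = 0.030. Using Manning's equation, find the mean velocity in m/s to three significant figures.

A = (b + z·y)·y = (6.84 + 1.6×0.83)×0.83 = 6.779 m²
P = b + 2y√(1+z²) = 6.84 + 2×0.83×√(1+1.6²) = 9.972 m
R = A/P = 6.779/9.972 = 0.6798 m
Q = (1/n)·A·R^(2/3)·S^(1/2) = (1/0.030) × 6.779 × 0.6798^(2/3) × 0.00027^(1/2) = 2.871 m³/s
V = Q/A = 2.871/6.779 = 0.4235 m/s

0.423 m/s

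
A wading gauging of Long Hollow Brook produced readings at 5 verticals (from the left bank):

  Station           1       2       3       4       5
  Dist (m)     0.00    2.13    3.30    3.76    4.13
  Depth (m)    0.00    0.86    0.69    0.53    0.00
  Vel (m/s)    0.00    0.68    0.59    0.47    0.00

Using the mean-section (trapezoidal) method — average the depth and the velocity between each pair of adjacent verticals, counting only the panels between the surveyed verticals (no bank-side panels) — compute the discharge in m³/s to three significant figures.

Panel 1-2: Δb = 2.13 m, d̄ = (0.00+0.86)/2 = 0.43, v̄ = (0.00+0.68)/2 = 0.34 → q = 2.13×0.43×0.34 = 0.3114 m³/s
Panel 2-3: Δb = 1.17 m, d̄ = (0.86+0.69)/2 = 0.775, v̄ = (0.68+0.59)/2 = 0.635 → q = 1.17×0.775×0.635 = 0.5758 m³/s
Panel 3-4: Δb = 0.46 m, d̄ = (0.69+0.53)/2 = 0.61, v̄ = (0.59+0.47)/2 = 0.53 → q = 0.46×0.61×0.53 = 0.1487 m³/s
Panel 4-5: Δb = 0.37 m, d̄ = (0.53+0.00)/2 = 0.265, v̄ = (0.47+0.00)/2 = 0.235 → q = 0.37×0.265×0.235 = 0.02304 m³/s
Q = Σ q = 1.059 m³/s

1.06 m³/s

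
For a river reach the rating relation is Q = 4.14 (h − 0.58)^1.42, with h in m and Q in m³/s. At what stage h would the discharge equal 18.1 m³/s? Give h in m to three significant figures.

3.41 m

h − h₀ = (Q/C)^(1/b) = (18.1/4.14)^(1/1.42) = 2.826 m
h = 0.58 + 2.826 = 3.406 m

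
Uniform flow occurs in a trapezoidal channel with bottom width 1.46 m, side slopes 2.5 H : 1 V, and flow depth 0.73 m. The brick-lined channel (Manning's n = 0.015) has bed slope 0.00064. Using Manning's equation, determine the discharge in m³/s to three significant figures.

2.36 m³/s

A = (b + z·y)·y = (1.46 + 2.5×0.73)×0.73 = 2.398 m²
P = b + 2y√(1+z²) = 1.46 + 2×0.73×√(1+2.5²) = 5.391 m
R = A/P = 2.398/5.391 = 0.4448 m
Q = (1/n)·A·R^(2/3)·S^(1/2) = (1/0.015) × 2.398 × 0.4448^(2/3) × 0.00064^(1/2) = 2.357 m³/s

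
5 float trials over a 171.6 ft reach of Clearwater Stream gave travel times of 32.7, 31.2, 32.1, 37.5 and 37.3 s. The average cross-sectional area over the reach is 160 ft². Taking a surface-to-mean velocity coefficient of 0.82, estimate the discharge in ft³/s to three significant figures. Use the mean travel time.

659 ft³/s

t̄ = (32.7 + 31.2 + 32.1 + 37.5 + 37.3) / 5 = 34.16 s
v_surface = L / t̄ = 171.6 / 34.16 = 5.023 ft/s
v_mean = 0.82 × 5.023 = 4.119 ft/s
Q = A × v_mean = 160 × 4.119 = 659.1 ft³/s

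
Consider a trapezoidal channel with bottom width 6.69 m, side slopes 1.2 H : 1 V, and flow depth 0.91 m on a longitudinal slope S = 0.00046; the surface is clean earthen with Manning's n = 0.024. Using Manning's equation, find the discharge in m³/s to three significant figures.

5.19 m³/s

A = (b + z·y)·y = (6.69 + 1.2×0.91)×0.91 = 7.082 m²
P = b + 2y√(1+z²) = 6.69 + 2×0.91×√(1+1.2²) = 9.533 m
R = A/P = 7.082/9.533 = 0.7429 m
Q = (1/n)·A·R^(2/3)·S^(1/2) = (1/0.024) × 7.082 × 0.7429^(2/3) × 0.00046^(1/2) = 5.191 m³/s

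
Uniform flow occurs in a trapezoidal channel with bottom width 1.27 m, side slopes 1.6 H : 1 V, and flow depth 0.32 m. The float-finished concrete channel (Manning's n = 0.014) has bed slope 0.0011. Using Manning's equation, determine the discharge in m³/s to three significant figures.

A = (b + z·y)·y = (1.27 + 1.6×0.32)×0.32 = 0.5702 m²
P = b + 2y√(1+z²) = 1.27 + 2×0.32×√(1+1.6²) = 2.478 m
R = A/P = 0.5702/2.478 = 0.2302 m
Q = (1/n)·A·R^(2/3)·S^(1/2) = (1/0.014) × 0.5702 × 0.2302^(2/3) × 0.0011^(1/2) = 0.5074 m³/s

0.507 m³/s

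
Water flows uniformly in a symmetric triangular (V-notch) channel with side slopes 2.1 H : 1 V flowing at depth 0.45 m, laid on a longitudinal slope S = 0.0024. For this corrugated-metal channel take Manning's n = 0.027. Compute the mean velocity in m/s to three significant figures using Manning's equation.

0.627 m/s

A = z·y² = 2.1×0.45² = 0.4253 m²
P = 2y√(1+z²) = 2×0.45×√(1+2.1²) = 2.093 m
R = A/P = 0.4253/2.093 = 0.2031 m
Q = (1/n)·A·R^(2/3)·S^(1/2) = (1/0.027) × 0.4253 × 0.2031^(2/3) × 0.0024^(1/2) = 0.2666 m³/s
V = Q/A = 0.2666/0.4253 = 0.6270 m/s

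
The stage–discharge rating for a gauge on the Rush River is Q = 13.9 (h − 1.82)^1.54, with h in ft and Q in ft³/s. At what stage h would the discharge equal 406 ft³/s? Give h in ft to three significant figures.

h − h₀ = (Q/C)^(1/b) = (406/13.9)^(1/1.54) = 8.946 ft
h = 1.82 + 8.946 = 10.77 ft

10.8 ft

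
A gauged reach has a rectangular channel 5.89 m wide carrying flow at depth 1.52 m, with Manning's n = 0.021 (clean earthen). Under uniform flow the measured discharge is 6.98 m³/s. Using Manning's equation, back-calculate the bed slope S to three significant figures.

A = b·y = 5.89 × 1.52 = 8.953 m²
P = b + 2y = 5.89 + 2×1.52 = 8.930 m
R = A/P = 8.953/8.930 = 1.003 m
S = (Q·n / (1·A·R^(2/3)))² = (6.98×0.021 / (1×8.953×1.002))² = 0.0002671

0.000267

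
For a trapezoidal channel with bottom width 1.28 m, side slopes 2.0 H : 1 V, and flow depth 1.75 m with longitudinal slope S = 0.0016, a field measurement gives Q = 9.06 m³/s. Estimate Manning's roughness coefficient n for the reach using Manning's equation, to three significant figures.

0.0349

A = (b + z·y)·y = (1.28 + 2.0×1.75)×1.75 = 8.365 m²
P = b + 2y√(1+z²) = 1.28 + 2×1.75×√(1+2.0²) = 9.106 m
R = A/P = 8.365/9.106 = 0.9186 m
n = (1/Q)·A·R^(2/3)·S^(1/2) = (1/9.06) × 8.365 × 0.9450 × 0.04000 = 0.03490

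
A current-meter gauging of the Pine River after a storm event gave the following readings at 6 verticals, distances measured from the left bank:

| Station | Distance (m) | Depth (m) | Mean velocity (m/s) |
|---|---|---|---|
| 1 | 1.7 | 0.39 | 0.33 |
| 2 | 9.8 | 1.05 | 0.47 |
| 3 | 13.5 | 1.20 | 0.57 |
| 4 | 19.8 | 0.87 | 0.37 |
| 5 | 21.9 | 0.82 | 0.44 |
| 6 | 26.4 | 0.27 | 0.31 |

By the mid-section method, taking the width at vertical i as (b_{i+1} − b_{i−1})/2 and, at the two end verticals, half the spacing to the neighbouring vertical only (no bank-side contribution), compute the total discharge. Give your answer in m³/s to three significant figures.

9.58 m³/s

w_1 = (9.8 − 1.7)/2 = 4.05 m; q_1 = 0.33 × 0.39 × 4.05 = 0.5212 m³/s
w_2 = (13.5 − 1.7)/2 = 5.9 m; q_2 = 0.47 × 1.05 × 5.9 = 2.912 m³/s
w_3 = (19.8 − 9.8)/2 = 5 m; q_3 = 0.57 × 1.20 × 5 = 3.420 m³/s
w_4 = (21.9 − 13.5)/2 = 4.2 m; q_4 = 0.37 × 0.87 × 4.2 = 1.352 m³/s
w_5 = (26.4 − 19.8)/2 = 3.3 m; q_5 = 0.44 × 0.82 × 3.3 = 1.191 m³/s
w_6 = (26.4 − 21.9)/2 = 2.25 m; q_6 = 0.31 × 0.27 × 2.25 = 0.1883 m³/s
Q = Σ qᵢ = 9.584 m³/s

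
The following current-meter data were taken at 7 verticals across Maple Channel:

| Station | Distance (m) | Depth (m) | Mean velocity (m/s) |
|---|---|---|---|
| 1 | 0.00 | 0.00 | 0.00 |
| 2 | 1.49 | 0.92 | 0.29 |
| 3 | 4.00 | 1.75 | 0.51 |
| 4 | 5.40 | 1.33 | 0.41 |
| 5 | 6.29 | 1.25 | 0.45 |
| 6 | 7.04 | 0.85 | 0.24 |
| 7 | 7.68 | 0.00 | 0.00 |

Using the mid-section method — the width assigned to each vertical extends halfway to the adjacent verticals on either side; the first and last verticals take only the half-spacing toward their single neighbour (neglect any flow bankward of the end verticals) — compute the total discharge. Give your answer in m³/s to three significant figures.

3.51 m³/s

w_2 = (4.00 − 0.00)/2 = 2 m; q_2 = 0.29 × 0.92 × 2 = 0.5336 m³/s
w_3 = (5.40 − 1.49)/2 = 1.955 m; q_3 = 0.51 × 1.75 × 1.955 = 1.745 m³/s
w_4 = (6.29 − 4.00)/2 = 1.145 m; q_4 = 0.41 × 1.33 × 1.145 = 0.6244 m³/s
w_5 = (7.04 − 5.40)/2 = 0.82 m; q_5 = 0.45 × 1.25 × 0.82 = 0.4613 m³/s
w_6 = (7.68 − 6.29)/2 = 0.695 m; q_6 = 0.24 × 0.85 × 0.695 = 0.1418 m³/s
Stations 1, 7 contribute zero (depth or velocity is 0).
Q = Σ qᵢ = 3.506 m³/s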